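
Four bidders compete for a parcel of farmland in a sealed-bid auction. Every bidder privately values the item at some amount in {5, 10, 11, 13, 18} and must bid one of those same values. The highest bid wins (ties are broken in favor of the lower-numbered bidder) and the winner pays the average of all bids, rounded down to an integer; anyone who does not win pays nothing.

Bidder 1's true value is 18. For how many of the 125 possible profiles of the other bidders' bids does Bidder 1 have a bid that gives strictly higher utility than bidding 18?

64

Others bid (5, 5, 5): truth gives 10; bid 5 gives 13 > 10. Violating.
Others bid (5, 5, 10): truth gives 9; bid 10 gives 11 > 9. Violating.
Others bid (5, 5, 11): truth gives 9; bid 11 gives 10 > 9. Violating.
Others bid (5, 5, 13): truth gives 8; bid 13 gives 9 > 8. Violating.
Others bid (5, 5, 18): truth gives 7; no alternative beats it.
Others bid (5, 10, 18): truth gives 6; no alternative beats it.
(Checking all 125 profiles: 64 have a profitable deviation, 61 do not.)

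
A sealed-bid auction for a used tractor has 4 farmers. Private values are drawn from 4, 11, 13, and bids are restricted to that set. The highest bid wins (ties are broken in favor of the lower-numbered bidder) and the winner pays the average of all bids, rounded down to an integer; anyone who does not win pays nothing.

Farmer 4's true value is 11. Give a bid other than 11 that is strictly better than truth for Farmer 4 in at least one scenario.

Suppose Farmer 1 bids 4, Farmer 2 bids 4 and Farmer 3 bids 11.
Bid 11: loses, pays 0, utility 0.
Bid 13: wins, pays 8, utility 11 - 8 = 3.
So bidding 13 beats truth here (3 > 0).

13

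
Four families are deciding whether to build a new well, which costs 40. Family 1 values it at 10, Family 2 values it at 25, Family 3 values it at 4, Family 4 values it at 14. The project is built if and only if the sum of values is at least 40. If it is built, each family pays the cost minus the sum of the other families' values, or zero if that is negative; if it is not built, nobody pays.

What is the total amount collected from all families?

Total value 53 ≥ cost 40, so it is built.
Family 1: others sum to 43; max(0, 40 - 43) = 0.
Family 2: others sum to 28; max(0, 40 - 28) = 12.
Family 3: others sum to 49; max(0, 40 - 49) = 0.
Family 4: others sum to 39; max(0, 40 - 39) = 1.
Total collected = 0 + 12 + 0 + 1 = 13.

13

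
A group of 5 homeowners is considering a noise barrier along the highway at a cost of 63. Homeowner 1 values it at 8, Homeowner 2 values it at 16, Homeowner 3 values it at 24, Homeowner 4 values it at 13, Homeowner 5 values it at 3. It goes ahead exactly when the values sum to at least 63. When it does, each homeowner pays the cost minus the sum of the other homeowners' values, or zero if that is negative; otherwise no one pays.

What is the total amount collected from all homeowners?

59

Total value 64 ≥ cost 63, so it is built.
Homeowner 1: others sum to 56; max(0, 63 - 56) = 7.
Homeowner 2: others sum to 48; max(0, 63 - 48) = 15.
Homeowner 3: others sum to 40; max(0, 63 - 40) = 23.
Homeowner 4: others sum to 51; max(0, 63 - 51) = 12.
Homeowner 5: others sum to 61; max(0, 63 - 61) = 2.
Total collected = 7 + 15 + 23 + 12 + 2 = 59.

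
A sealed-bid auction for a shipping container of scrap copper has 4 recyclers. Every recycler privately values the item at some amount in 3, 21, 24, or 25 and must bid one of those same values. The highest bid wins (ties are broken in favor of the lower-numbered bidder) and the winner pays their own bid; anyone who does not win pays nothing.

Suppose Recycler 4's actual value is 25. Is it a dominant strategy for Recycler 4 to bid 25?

No

Consider the case where Recycler 1 bids 3, Recycler 2 bids 3 and Recycler 3 bids 3.
Truthful bid 25: wins, pays 25, utility 25 - 25 = 0.
Bid 21 instead: wins, pays 21, utility 25 - 21 = 4.
Since 4 > 0, bidding 21 is strictly better here, so truthful bidding is not dominant.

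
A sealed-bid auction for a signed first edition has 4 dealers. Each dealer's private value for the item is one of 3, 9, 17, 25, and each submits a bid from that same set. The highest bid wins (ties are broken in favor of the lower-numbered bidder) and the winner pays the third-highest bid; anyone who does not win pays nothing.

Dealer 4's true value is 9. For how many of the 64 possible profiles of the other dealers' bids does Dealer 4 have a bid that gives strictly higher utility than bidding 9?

6

Others bid (3, 3, 9): truth gives 0; bid 17 gives 6 > 0. Violating.
Others bid (3, 3, 17): truth gives 0; bid 25 gives 6 > 0. Violating.
Others bid (3, 9, 3): truth gives 0; bid 17 gives 6 > 0. Violating.
Others bid (3, 17, 3): truth gives 0; bid 25 gives 6 > 0. Violating.
Others bid (3, 3, 3): truth gives 6; no alternative beats it.
Others bid (3, 3, 25): truth gives 0; no alternative beats it.
(Checking all 64 profiles: 6 have a profitable deviation, 58 do not.)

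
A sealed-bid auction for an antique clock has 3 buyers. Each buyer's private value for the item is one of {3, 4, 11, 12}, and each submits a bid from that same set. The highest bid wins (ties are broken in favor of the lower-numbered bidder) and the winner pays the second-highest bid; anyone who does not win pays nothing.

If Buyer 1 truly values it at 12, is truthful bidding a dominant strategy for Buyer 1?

Yes

Check each profile of the others' bids and compare truth against every alternative bid.
Others bid (3, 3): truth gives 9, best alternative gives 9.
Others bid (3, 4): truth gives 8, best alternative gives 8.
Others bid (4, 3): truth gives 8, best alternative gives 8.
Others bid (4, 4): truth gives 8, best alternative gives 8.
Others bid (3, 11): truth gives 1, best alternative gives 1.
Others bid (4, 11): truth gives 1, best alternative gives 1.
(Remaining 10 profiles checked similarly; truth is weakly best in each.)
In every case the truthful bid is at least as good as any alternative, so it is a dominant strategy.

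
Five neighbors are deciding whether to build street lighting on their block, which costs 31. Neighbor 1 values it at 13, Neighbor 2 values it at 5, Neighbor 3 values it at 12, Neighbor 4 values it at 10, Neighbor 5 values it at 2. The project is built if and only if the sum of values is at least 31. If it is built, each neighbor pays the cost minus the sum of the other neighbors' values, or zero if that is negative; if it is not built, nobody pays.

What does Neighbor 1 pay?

2

Total value 42 ≥ cost 31, so the project is built.
The other neighbors' values sum to 29.
Cost minus that sum is 31 - 29 = 2.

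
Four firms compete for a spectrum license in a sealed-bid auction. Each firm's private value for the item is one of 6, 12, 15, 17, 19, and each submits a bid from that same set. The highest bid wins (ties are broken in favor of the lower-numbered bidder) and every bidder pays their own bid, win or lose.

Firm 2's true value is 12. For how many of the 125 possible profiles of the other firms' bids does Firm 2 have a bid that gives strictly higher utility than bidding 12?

Others bid (6, 6, 15): truth gives -12; bid 15 gives -3 > -12. Violating.
Others bid (6, 6, 17): truth gives -12; bid 17 gives -5 > -12. Violating.
Others bid (6, 6, 19): truth gives -12; bid 6 gives -6 > -12. Violating.
Others bid (6, 12, 15): truth gives -12; bid 15 gives -3 > -12. Violating.
Others bid (6, 6, 6): truth gives 0; no alternative beats it.
Others bid (6, 6, 12): truth gives 0; no alternative beats it.
(Checking all 125 profiles: 121 have a profitable deviation, 4 do not.)

121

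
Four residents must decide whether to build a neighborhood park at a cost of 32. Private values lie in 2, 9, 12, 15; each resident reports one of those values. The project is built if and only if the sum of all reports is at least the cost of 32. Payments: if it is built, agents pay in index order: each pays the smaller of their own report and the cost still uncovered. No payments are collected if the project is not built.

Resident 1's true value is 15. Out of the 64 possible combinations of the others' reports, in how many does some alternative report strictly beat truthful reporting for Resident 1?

Others report (2, 9, 9): truth gives 0; report 12 gives 3 > 0. Violating.
Others report (2, 9, 12): truth gives 0; report 9 gives 6 > 0. Violating.
Others report (2, 9, 15): truth gives 0; report 9 gives 6 > 0. Violating.
Others report (2, 12, 9): truth gives 0; report 9 gives 6 > 0. Violating.
Others report (2, 2, 2): truth gives 0; no alternative beats it.
Others report (2, 2, 9): truth gives 0; no alternative beats it.
(Checking all 64 profiles: 54 have a profitable deviation, 10 do not.)

54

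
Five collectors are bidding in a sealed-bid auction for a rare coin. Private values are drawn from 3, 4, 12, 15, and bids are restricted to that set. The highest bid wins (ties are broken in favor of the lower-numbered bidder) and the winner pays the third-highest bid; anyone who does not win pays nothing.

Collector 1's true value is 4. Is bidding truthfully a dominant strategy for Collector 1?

Consider the case where Collector 2 bids 3, Collector 3 bids 3, Collector 4 bids 3 and Collector 5 bids 12.
Truthful bid 4: loses, pays 0, utility 0.
Bid 12 instead: wins, pays 3, utility 4 - 3 = 1.
Since 1 > 0, bidding 12 is strictly better here, so truthful bidding is not dominant.

No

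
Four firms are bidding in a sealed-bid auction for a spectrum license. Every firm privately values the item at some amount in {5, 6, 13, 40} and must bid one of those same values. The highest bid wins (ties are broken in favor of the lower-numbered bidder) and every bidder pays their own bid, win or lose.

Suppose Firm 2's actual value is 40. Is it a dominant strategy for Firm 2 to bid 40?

No

Consider the case where Firm 1 bids 5, Firm 3 bids 5 and Firm 4 bids 5.
Truthful bid 40: wins, pays 40, utility 40 - 40 = 0.
Bid 6 instead: wins, pays 6, utility 40 - 6 = 34.
Since 34 > 0, bidding 6 is strictly better here, so truthful bidding is not dominant.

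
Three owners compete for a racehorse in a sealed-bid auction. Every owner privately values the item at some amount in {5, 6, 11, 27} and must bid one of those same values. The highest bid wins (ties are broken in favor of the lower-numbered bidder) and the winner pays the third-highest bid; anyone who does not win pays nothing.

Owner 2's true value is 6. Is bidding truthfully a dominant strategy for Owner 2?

No

Consider the case where Owner 1 bids 5 and Owner 3 bids 11.
Truthful bid 6: loses, pays 0, utility 0.
Bid 11 instead: wins, pays 5, utility 6 - 5 = 1.
Since 1 > 0, bidding 11 is strictly better here, so truthful bidding is not dominant.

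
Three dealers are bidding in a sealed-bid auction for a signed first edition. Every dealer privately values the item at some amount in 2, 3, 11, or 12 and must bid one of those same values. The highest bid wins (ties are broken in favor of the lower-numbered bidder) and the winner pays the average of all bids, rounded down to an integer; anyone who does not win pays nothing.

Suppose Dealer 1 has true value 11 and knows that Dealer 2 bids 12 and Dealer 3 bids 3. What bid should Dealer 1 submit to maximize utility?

Bid 2: loses, pays 0, utility 0.
Bid 3: loses, pays 0, utility 0.
Bid 11: loses, pays 0, utility 0.
Bid 12: wins, pays 9, utility 11 - 9 = 2.
The best choice is 12 with utility 2.

12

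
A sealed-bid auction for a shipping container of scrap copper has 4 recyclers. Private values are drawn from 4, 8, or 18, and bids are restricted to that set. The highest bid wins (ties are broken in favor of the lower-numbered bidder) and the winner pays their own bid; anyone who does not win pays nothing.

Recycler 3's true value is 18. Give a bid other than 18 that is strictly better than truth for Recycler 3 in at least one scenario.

8

Suppose Recycler 1 bids 4, Recycler 2 bids 4 and Recycler 4 bids 4.
Bid 18: wins, pays 18, utility 18 - 18 = 0.
Bid 8: wins, pays 8, utility 18 - 8 = 10.
So bidding 8 beats truth here (10 > 0).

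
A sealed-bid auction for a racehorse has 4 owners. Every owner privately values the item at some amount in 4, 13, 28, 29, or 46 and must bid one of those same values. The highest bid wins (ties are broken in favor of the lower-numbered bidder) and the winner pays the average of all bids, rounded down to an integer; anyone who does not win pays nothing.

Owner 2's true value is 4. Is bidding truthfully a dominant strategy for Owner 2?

Yes

Check each profile of the others' bids and compare truth against every alternative bid.
Others bid (4, 13, 13): truth gives 0, best alternative gives -6.
Others bid (4, 4, 13): truth gives 0, best alternative gives -4.
Others bid (4, 13, 4): truth gives 0, best alternative gives -4.
Others bid (4, 4, 4): truth gives 0, best alternative gives -2.
Others bid (4, 4, 28): truth gives 0, best alternative gives 0.
Others bid (4, 4, 29): truth gives 0, best alternative gives 0.
(Remaining 119 profiles checked similarly; truth is weakly best in each.)
In every case the truthful bid is at least as good as any alternative, so it is a dominant strategy.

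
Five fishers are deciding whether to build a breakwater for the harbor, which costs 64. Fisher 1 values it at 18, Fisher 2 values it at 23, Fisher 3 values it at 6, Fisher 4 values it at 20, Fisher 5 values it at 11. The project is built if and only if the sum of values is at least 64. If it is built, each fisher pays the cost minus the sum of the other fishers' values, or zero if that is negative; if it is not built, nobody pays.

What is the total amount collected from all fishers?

Total value 78 ≥ cost 64, so it is built.
Fisher 1: others sum to 60; max(0, 64 - 60) = 4.
Fisher 2: others sum to 55; max(0, 64 - 55) = 9.
Fisher 3: others sum to 72; max(0, 64 - 72) = 0.
Fisher 4: others sum to 58; max(0, 64 - 58) = 6.
Fisher 5: others sum to 67; max(0, 64 - 67) = 0.
Total collected = 4 + 9 + 0 + 6 + 0 = 19.

19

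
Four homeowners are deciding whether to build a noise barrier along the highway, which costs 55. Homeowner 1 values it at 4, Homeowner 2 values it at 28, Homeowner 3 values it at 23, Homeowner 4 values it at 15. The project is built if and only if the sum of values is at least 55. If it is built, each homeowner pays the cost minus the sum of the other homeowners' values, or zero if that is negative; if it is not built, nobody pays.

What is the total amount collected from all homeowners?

Total value 70 ≥ cost 55, so it is built.
Homeowner 1: others sum to 66; max(0, 55 - 66) = 0.
Homeowner 2: others sum to 42; max(0, 55 - 42) = 13.
Homeowner 3: others sum to 47; max(0, 55 - 47) = 8.
Homeowner 4: others sum to 55; max(0, 55 - 55) = 0.
Total collected = 0 + 13 + 8 + 0 = 21.

21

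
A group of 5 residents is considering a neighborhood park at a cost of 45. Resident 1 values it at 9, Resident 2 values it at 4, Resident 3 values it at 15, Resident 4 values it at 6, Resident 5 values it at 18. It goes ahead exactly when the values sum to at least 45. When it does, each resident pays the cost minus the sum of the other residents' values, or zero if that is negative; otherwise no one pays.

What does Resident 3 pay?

8

Total value 52 ≥ cost 45, so the project is built.
The other residents' values sum to 37.
Cost minus that sum is 45 - 37 = 8.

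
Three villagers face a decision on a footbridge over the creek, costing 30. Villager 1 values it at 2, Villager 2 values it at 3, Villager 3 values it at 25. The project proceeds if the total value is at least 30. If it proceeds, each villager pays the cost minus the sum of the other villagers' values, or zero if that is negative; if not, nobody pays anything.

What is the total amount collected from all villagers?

30

Total value 30 ≥ cost 30, so it is built.
Villager 1: others sum to 28; max(0, 30 - 28) = 2.
Villager 2: others sum to 27; max(0, 30 - 27) = 3.
Villager 3: others sum to 5; max(0, 30 - 5) = 25.
Total collected = 2 + 3 + 25 = 30.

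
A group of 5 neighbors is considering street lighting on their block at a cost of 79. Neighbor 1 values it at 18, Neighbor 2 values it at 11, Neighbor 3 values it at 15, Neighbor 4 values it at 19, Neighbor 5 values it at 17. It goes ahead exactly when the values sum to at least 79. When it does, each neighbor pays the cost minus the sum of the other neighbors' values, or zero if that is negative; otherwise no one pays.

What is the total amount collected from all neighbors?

Total value 80 ≥ cost 79, so it is built.
Neighbor 1: others sum to 62; max(0, 79 - 62) = 17.
Neighbor 2: others sum to 69; max(0, 79 - 69) = 10.
Neighbor 3: others sum to 65; max(0, 79 - 65) = 14.
Neighbor 4: others sum to 61; max(0, 79 - 61) = 18.
Neighbor 5: others sum to 63; max(0, 79 - 63) = 16.
Total collected = 17 + 10 + 14 + 18 + 16 = 75.

75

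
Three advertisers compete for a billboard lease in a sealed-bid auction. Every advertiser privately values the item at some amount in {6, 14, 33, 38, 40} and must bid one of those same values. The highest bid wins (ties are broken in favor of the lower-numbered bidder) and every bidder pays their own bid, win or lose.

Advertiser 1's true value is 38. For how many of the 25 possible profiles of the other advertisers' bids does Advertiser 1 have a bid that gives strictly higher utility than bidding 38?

18

Others bid (6, 6): truth gives 0; bid 6 gives 32 > 0. Violating.
Others bid (6, 14): truth gives 0; bid 14 gives 24 > 0. Violating.
Others bid (6, 33): truth gives 0; bid 33 gives 5 > 0. Violating.
Others bid (6, 40): truth gives -38; bid 40 gives -2 > -38. Violating.
Others bid (6, 38): truth gives 0; no alternative beats it.
Others bid (14, 38): truth gives 0; no alternative beats it.
(Checking all 25 profiles: 18 have a profitable deviation, 7 do not.)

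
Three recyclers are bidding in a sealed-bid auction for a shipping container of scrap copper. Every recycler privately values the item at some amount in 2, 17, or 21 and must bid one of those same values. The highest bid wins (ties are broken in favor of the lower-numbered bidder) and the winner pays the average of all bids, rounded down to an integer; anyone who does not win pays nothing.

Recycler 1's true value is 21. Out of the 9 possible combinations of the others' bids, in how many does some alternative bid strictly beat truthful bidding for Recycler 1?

4

Others bid (2, 2): truth gives 13; bid 2 gives 19 > 13. Violating.
Others bid (2, 17): truth gives 8; bid 17 gives 9 > 8. Violating.
Others bid (17, 2): truth gives 8; bid 17 gives 9 > 8. Violating.
Others bid (17, 17): truth gives 3; bid 17 gives 4 > 3. Violating.
Others bid (2, 21): truth gives 7; no alternative beats it.
Others bid (17, 21): truth gives 2; no alternative beats it.
(Checking all 9 profiles: 4 have a profitable deviation, 5 do not.)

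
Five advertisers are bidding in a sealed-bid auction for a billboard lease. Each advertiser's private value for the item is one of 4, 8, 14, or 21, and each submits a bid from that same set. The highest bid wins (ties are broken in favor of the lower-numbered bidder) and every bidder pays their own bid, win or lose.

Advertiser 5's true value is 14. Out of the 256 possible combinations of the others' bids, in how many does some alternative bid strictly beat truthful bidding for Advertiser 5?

241

Others bid (4, 4, 4, 4): truth gives 0; bid 8 gives 6 > 0. Violating.
Others bid (4, 4, 4, 14): truth gives -14; bid 4 gives -4 > -14. Violating.
Others bid (4, 4, 4, 21): truth gives -14; bid 4 gives -4 > -14. Violating.
Others bid (4, 4, 8, 14): truth gives -14; bid 4 gives -4 > -14. Violating.
Others bid (4, 4, 4, 8): truth gives 0; no alternative beats it.
Others bid (4, 4, 8, 4): truth gives 0; no alternative beats it.
(Checking all 256 profiles: 241 have a profitable deviation, 15 do not.)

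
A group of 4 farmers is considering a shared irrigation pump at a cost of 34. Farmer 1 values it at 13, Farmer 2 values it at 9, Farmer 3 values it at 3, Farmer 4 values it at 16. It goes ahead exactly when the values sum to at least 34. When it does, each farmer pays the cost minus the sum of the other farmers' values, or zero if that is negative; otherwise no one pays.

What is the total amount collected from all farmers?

Total value 41 ≥ cost 34, so it is built.
Farmer 1: others sum to 28; max(0, 34 - 28) = 6.
Farmer 2: others sum to 32; max(0, 34 - 32) = 2.
Farmer 3: others sum to 38; max(0, 34 - 38) = 0.
Farmer 4: others sum to 25; max(0, 34 - 25) = 9.
Total collected = 6 + 2 + 0 + 9 = 17.

17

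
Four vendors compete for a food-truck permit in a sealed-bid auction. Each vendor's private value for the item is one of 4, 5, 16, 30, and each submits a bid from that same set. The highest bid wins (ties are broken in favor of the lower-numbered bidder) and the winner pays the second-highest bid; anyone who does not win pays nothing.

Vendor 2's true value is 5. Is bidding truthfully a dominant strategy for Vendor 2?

Check each profile of the others' bids and compare truth against every alternative bid.
Others bid (4, 4, 4): truth gives 1, best alternative gives 1.
Others bid (4, 4, 5): truth gives 0, best alternative gives 0.
Others bid (4, 4, 16): truth gives 0, best alternative gives 0.
Others bid (4, 4, 30): truth gives 0, best alternative gives 0.
Others bid (4, 5, 4): truth gives 0, best alternative gives 0.
Others bid (4, 5, 5): truth gives 0, best alternative gives 0.
(Remaining 58 profiles checked similarly; truth is weakly best in each.)
In every case the truthful bid is at least as good as any alternative, so it is a dominant strategy.

Yes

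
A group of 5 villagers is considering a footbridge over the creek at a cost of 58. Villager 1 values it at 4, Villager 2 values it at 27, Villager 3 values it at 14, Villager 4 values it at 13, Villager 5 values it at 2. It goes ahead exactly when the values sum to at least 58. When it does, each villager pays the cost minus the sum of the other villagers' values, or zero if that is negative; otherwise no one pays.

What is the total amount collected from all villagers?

50

Total value 60 ≥ cost 58, so it is built.
Villager 1: others sum to 56; max(0, 58 - 56) = 2.
Villager 2: others sum to 33; max(0, 58 - 33) = 25.
Villager 3: others sum to 46; max(0, 58 - 46) = 12.
Villager 4: others sum to 47; max(0, 58 - 47) = 11.
Villager 5: others sum to 58; max(0, 58 - 58) = 0.
Total collected = 2 + 25 + 12 + 11 + 0 = 50.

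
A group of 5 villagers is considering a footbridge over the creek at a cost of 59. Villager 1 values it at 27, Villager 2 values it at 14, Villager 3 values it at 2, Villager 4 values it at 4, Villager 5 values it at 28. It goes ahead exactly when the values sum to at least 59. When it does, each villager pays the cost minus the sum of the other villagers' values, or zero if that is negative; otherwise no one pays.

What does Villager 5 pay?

12

Total value 75 ≥ cost 59, so the project is built.
The other villagers' values sum to 47.
Cost minus that sum is 59 - 47 = 12.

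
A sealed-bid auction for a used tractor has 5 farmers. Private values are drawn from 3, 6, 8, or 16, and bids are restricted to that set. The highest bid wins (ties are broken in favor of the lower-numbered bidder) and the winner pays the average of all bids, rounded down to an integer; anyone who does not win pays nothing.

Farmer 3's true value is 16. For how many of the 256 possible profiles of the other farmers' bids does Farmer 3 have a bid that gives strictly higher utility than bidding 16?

36

Others bid (3, 3, 3, 3): truth gives 11; bid 6 gives 13 > 11. Violating.
Others bid (3, 3, 3, 6): truth gives 10; bid 6 gives 12 > 10. Violating.
Others bid (3, 3, 3, 8): truth gives 10; bid 8 gives 11 > 10. Violating.
Others bid (3, 3, 6, 3): truth gives 10; bid 6 gives 12 > 10. Violating.
Others bid (3, 3, 3, 16): truth gives 8; no alternative beats it.
Others bid (3, 3, 6, 16): truth gives 8; no alternative beats it.
(Checking all 256 profiles: 36 have a profitable deviation, 220 do not.)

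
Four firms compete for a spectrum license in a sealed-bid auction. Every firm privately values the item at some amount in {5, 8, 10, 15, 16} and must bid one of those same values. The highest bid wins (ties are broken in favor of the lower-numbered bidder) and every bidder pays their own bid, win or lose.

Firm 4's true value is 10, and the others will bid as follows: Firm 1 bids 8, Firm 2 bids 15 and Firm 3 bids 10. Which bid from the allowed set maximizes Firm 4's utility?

5

Bid 5: loses but pays 5, utility -5.
Bid 8: loses but pays 8, utility -8.
Bid 10: loses but pays 10, utility -10.
Bid 15: loses but pays 15, utility -15.
Bid 16: wins, pays 16, utility 10 - 16 = -6.
The best choice is 5 with utility -5.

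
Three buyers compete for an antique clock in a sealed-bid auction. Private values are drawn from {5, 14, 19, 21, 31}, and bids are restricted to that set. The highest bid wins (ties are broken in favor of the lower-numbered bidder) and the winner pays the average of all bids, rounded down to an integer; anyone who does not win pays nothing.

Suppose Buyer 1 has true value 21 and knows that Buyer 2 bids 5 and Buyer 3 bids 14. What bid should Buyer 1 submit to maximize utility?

14

Bid 5: loses, pays 0, utility 0.
Bid 14: wins, pays 11, utility 21 - 11 = 10.
Bid 19: wins, pays 12, utility 21 - 12 = 9.
Bid 21: wins, pays 13, utility 21 - 13 = 8.
Bid 31: wins, pays 16, utility 21 - 16 = 5.
The best choice is 14 with utility 10.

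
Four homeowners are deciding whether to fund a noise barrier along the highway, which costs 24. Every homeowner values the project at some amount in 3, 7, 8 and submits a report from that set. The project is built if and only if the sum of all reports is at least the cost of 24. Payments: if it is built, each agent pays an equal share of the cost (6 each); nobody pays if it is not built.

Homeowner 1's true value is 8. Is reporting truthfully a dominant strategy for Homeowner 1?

Check each profile of the others' reports and compare truth against every alternative report.
Others report (3, 7, 7): truth gives 2, best alternative gives 2.
Others report (3, 7, 8): truth gives 2, best alternative gives 2.
Others report (3, 8, 7): truth gives 2, best alternative gives 2.
Others report (3, 8, 8): truth gives 2, best alternative gives 2.
Others report (7, 3, 7): truth gives 2, best alternative gives 2.
Others report (7, 3, 8): truth gives 2, best alternative gives 2.
(Remaining 21 profiles checked similarly; truth is weakly best in each.)
In every case the truthful report is at least as good as any alternative, so it is a dominant strategy.

Yes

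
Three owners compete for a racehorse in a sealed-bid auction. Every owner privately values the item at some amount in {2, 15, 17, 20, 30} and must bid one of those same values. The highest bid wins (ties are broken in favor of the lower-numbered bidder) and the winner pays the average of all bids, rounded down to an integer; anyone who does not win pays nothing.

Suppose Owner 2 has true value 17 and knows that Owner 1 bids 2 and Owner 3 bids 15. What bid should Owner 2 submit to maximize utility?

15

Bid 2: loses, pays 0, utility 0.
Bid 15: wins, pays 10, utility 17 - 10 = 7.
Bid 17: wins, pays 11, utility 17 - 11 = 6.
Bid 20: wins, pays 12, utility 17 - 12 = 5.
Bid 30: wins, pays 15, utility 17 - 15 = 2.
The best choice is 15 with utility 7.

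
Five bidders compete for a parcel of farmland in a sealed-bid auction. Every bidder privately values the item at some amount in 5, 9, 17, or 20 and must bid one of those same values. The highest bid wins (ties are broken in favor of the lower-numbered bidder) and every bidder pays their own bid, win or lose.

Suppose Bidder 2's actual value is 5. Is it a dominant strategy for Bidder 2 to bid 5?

No

Consider the case where Bidder 1 bids 5, Bidder 3 bids 5, Bidder 4 bids 5 and Bidder 5 bids 5.
Truthful bid 5: loses but pays 5, utility -5.
Bid 9 instead: wins, pays 9, utility 5 - 9 = -4.
Since -4 > -5, bidding 9 is strictly better here, so truthful bidding is not dominant.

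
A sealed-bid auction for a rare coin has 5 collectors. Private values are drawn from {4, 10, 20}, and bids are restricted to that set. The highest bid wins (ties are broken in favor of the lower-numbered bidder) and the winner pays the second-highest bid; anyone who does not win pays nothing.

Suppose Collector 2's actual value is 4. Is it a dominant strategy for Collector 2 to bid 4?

Check each profile of the others' bids and compare truth against every alternative bid.
Others bid (4, 4, 4, 10): truth gives 0, best alternative gives -6.
Others bid (4, 4, 10, 4): truth gives 0, best alternative gives -6.
Others bid (4, 4, 10, 10): truth gives 0, best alternative gives -6.
Others bid (4, 10, 4, 4): truth gives 0, best alternative gives -6.
Others bid (4, 10, 4, 10): truth gives 0, best alternative gives -6.
Others bid (4, 10, 10, 4): truth gives 0, best alternative gives -6.
(Remaining 75 profiles checked similarly; truth is weakly best in each.)
In every case the truthful bid is at least as good as any alternative, so it is a dominant strategy.

Yes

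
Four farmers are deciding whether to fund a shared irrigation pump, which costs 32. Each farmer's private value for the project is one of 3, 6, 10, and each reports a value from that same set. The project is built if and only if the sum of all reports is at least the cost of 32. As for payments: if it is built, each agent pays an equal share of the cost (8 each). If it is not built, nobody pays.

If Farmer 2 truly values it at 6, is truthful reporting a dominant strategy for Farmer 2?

No

Consider the case where Farmer 1 reports 6, Farmer 3 reports 10 and Farmer 4 reports 10.
Truthful report 6: project built, pays 8, utility 6 - 8 = -2.
Report 3 instead: project not built, utility 0.
Since 0 > -2, reporting 3 is strictly better here, so truthful reporting is not dominant.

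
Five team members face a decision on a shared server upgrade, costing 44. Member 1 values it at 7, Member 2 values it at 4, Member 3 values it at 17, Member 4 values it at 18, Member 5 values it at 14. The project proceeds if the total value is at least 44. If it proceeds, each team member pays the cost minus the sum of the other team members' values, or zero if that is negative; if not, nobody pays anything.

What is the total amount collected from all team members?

Total value 60 ≥ cost 44, so it is built.
Member 1: others sum to 53; max(0, 44 - 53) = 0.
Member 2: others sum to 56; max(0, 44 - 56) = 0.
Member 3: others sum to 43; max(0, 44 - 43) = 1.
Member 4: others sum to 42; max(0, 44 - 42) = 2.
Member 5: others sum to 46; max(0, 44 - 46) = 0.
Total collected = 0 + 0 + 1 + 2 + 0 = 3.

3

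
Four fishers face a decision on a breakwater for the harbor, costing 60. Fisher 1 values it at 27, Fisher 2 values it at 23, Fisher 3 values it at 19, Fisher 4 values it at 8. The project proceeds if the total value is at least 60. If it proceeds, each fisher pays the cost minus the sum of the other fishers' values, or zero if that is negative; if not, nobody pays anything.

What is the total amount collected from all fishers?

Total value 77 ≥ cost 60, so it is built.
Fisher 1: others sum to 50; max(0, 60 - 50) = 10.
Fisher 2: others sum to 54; max(0, 60 - 54) = 6.
Fisher 3: others sum to 58; max(0, 60 - 58) = 2.
Fisher 4: others sum to 69; max(0, 60 - 69) = 0.
Total collected = 10 + 6 + 2 + 0 = 18.

18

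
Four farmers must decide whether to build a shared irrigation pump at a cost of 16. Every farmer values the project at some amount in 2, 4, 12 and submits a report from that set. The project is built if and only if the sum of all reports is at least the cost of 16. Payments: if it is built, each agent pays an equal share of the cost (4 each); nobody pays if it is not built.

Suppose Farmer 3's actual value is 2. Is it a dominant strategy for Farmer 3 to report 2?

Check each profile of the others' reports and compare truth against every alternative report.
Others report (4, 4, 4): truth gives 0, best alternative gives -2.
Others report (2, 2, 12): truth gives -2, best alternative gives -2.
Others report (2, 4, 12): truth gives -2, best alternative gives -2.
Others report (2, 12, 2): truth gives -2, best alternative gives -2.
Others report (2, 12, 4): truth gives -2, best alternative gives -2.
Others report (2, 12, 12): truth gives -2, best alternative gives -2.
(Remaining 21 profiles checked similarly; truth is weakly best in each.)
In every case the truthful report is at least as good as any alternative, so it is a dominant strategy.

Yes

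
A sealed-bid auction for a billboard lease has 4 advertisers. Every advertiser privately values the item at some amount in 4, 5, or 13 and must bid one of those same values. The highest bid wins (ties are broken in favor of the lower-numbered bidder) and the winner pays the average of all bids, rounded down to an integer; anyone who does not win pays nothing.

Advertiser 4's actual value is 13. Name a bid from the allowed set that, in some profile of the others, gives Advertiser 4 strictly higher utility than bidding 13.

5

Suppose Advertiser 1 bids 4, Advertiser 2 bids 4 and Advertiser 3 bids 4.
Bid 13: wins, pays 6, utility 13 - 6 = 7.
Bid 5: wins, pays 4, utility 13 - 4 = 9.
So bidding 5 beats truth here (9 > 7).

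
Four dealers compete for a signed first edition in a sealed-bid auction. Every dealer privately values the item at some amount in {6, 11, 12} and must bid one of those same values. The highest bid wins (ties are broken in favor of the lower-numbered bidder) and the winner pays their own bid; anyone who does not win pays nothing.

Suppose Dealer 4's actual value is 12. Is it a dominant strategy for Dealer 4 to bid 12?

Consider the case where Dealer 1 bids 6, Dealer 2 bids 6 and Dealer 3 bids 6.
Truthful bid 12: wins, pays 12, utility 12 - 12 = 0.
Bid 11 instead: wins, pays 11, utility 12 - 11 = 1.
Since 1 > 0, bidding 11 is strictly better here, so truthful bidding is not dominant.

No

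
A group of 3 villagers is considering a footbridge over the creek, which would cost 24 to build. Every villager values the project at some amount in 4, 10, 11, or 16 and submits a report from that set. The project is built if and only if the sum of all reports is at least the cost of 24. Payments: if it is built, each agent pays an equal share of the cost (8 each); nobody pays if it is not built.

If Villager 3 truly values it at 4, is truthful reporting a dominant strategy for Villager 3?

Check each profile of the others' reports and compare truth against every alternative report.
Others report (4, 10): truth gives 0, best alternative gives -4.
Others report (4, 11): truth gives 0, best alternative gives -4.
Others report (10, 4): truth gives 0, best alternative gives -4.
Others report (11, 4): truth gives 0, best alternative gives -4.
Others report (4, 16): truth gives -4, best alternative gives -4.
Others report (10, 10): truth gives -4, best alternative gives -4.
(Remaining 10 profiles checked similarly; truth is weakly best in each.)
In every case the truthful report is at least as good as any alternative, so it is a dominant strategy.

Yes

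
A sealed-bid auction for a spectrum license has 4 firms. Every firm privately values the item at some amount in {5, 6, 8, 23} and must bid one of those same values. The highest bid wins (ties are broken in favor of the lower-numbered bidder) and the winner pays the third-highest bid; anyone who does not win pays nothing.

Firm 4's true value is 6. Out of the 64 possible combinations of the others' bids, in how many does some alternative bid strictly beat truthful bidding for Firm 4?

6

Others bid (5, 5, 6): truth gives 0; bid 8 gives 1 > 0. Violating.
Others bid (5, 5, 8): truth gives 0; bid 23 gives 1 > 0. Violating.
Others bid (5, 6, 5): truth gives 0; bid 8 gives 1 > 0. Violating.
Others bid (5, 8, 5): truth gives 0; bid 23 gives 1 > 0. Violating.
Others bid (5, 5, 5): truth gives 1; no alternative beats it.
Others bid (5, 5, 23): truth gives 0; no alternative beats it.
(Checking all 64 profiles: 6 have a profitable deviation, 58 do not.)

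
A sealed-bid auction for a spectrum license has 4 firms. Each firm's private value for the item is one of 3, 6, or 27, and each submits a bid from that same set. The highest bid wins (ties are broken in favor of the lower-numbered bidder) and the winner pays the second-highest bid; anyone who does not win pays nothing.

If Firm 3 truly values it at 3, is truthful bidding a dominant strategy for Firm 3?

Yes

Check each profile of the others' bids and compare truth against every alternative bid.
Others bid (3, 3, 6): truth gives 0, best alternative gives -3.
Others bid (3, 3, 3): truth gives 0, best alternative gives 0.
Others bid (3, 3, 27): truth gives 0, best alternative gives 0.
Others bid (3, 6, 3): truth gives 0, best alternative gives 0.
Others bid (3, 6, 6): truth gives 0, best alternative gives 0.
Others bid (3, 6, 27): truth gives 0, best alternative gives 0.
(Remaining 21 profiles checked similarly; truth is weakly best in each.)
In every case the truthful bid is at least as good as any alternative, so it is a dominant strategy.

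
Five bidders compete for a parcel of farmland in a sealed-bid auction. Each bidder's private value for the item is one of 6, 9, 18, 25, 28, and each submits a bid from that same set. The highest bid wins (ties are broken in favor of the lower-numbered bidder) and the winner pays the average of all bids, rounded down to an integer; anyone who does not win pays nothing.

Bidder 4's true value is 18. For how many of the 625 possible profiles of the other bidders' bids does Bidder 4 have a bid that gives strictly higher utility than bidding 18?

155

Others bid (6, 6, 6, 6): truth gives 10; bid 9 gives 12 > 10. Violating.
Others bid (6, 6, 6, 9): truth gives 9; bid 9 gives 11 > 9. Violating.
Others bid (6, 6, 6, 25): truth gives 0; bid 25 gives 5 > 0. Violating.
Others bid (6, 6, 6, 28): truth gives 0; bid 28 gives 4 > 0. Violating.
Others bid (6, 6, 6, 18): truth gives 8; no alternative beats it.
Others bid (6, 6, 9, 6): truth gives 9; no alternative beats it.
(Checking all 625 profiles: 155 have a profitable deviation, 470 do not.)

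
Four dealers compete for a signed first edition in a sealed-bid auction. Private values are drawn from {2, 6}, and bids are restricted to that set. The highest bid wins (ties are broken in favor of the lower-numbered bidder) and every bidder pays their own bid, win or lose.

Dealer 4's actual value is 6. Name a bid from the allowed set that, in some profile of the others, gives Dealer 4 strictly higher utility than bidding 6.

Suppose Dealer 1 bids 2, Dealer 2 bids 2 and Dealer 3 bids 6.
Bid 6: loses but pays 6, utility -6.
Bid 2: loses but pays 2, utility -2.
So bidding 2 beats truth here (-2 > -6).

2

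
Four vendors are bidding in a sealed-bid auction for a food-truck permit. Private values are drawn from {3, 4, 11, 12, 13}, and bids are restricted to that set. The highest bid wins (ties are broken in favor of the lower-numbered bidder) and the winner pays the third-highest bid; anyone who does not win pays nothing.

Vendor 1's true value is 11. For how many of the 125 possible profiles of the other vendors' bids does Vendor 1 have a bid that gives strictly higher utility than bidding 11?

Others bid (3, 3, 12): truth gives 0; bid 12 gives 8 > 0. Violating.
Others bid (3, 3, 13): truth gives 0; bid 13 gives 8 > 0. Violating.
Others bid (3, 4, 12): truth gives 0; bid 12 gives 7 > 0. Violating.
Others bid (3, 4, 13): truth gives 0; bid 13 gives 7 > 0. Violating.
Others bid (3, 3, 3): truth gives 8; no alternative beats it.
Others bid (3, 3, 4): truth gives 8; no alternative beats it.
(Checking all 125 profiles: 24 have a profitable deviation, 101 do not.)

24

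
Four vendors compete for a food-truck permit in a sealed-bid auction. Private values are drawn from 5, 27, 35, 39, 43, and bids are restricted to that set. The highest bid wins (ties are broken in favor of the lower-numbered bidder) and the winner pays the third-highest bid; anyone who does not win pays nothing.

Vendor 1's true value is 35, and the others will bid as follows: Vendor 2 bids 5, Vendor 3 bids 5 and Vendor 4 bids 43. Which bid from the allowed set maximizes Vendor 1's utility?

Bid 5: loses, pays 0, utility 0.
Bid 27: loses, pays 0, utility 0.
Bid 35: loses, pays 0, utility 0.
Bid 39: loses, pays 0, utility 0.
Bid 43: wins, pays 5, utility 35 - 5 = 30.
The best choice is 43 with utility 30.

43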